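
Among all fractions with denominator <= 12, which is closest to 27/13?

25/12

Expand x = 27/13 as a continued fraction with the Euclidean algorithm:
  27 = 2*13 + 1, so a_0 = 2.
  13 = 13*1 + 0, so a_1 = 13.
so x = [2; 13].
Convergents (p_i = a_i*p_{i-1} + p_{i-2}, q_i = a_i*q_{i-1} + q_{i-2} with p_{-2}=0, p_{-1}=1, q_{-2}=1, q_{-1}=0), until the denominator exceeds 12:
  i=0: a_0=2, p_0 = 2*1 + 0 = 2, q_0 = 2*0 + 1 = 1.
  i=1: a_1=13, p_1 = 13*2 + 1 = 27, q_1 = 13*1 + 0 = 13.
q_1 = 13 > 12, so the last convergent with denominator <= 12 is p_0/q_0 = 2/1.
The closest fraction with denominator <= 12 is either p_0/q_0 or the intermediate fraction (k*p_0 + p_{-1})/(k*q_0 + q_{-1}) with the largest k >= 1 whose denominator stays <= 12; these approach x as k grows, and every other convergent or intermediate fraction in range is farther away.
Largest k: floor((12 - q_{-1})/q_0) = floor((12 - 0)/1) = 12 (using the seeds p_{-1} = 1, q_{-1} = 0).
That gives (12*2 + 1)/(12*1 + 0) = 25/12.
Compare the errors: |x - 2/1| = |27*1 - 2*13|/(13*1) = 1/13, and |x - 25/12| = |27*12 - 25*13|/(13*12) = 1/156.
Cross-multiplying, 1*13 = 13 < 156 = 1*156, so 1/156 is smaller: the intermediate fraction 25/12 is closer to x than 2/1.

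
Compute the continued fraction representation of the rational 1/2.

Run the Euclidean algorithm on 1 and 2; the successive quotients are the partial quotients a_0, a_1, ... (each step inverts the fractional part left over by the previous one):
  1 = 0*2 + 1, so a_0 = 0.
  2 = 2*1 + 0, so a_1 = 2.
The remainder reaches 0 after 2 divisions, so the expansion has 2 partial quotients, read off in order.

[0; 2]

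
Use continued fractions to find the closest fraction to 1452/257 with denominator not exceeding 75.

Expand x = 1452/257 as a continued fraction with the Euclidean algorithm:
  1452 = 5*257 + 167, so a_0 = 5.
  257 = 1*167 + 90, so a_1 = 1.
  167 = 1*90 + 77, so a_2 = 1.
  90 = 1*77 + 13, so a_3 = 1.
  77 = 5*13 + 12, so a_4 = 5.
  13 = 1*12 + 1, so a_5 = 1.
  12 = 12*1 + 0, so a_6 = 12.
so x = [5; 1, 1, 1, 5, 1, 12].
Convergents (p_i = a_i*p_{i-1} + p_{i-2}, q_i = a_i*q_{i-1} + q_{i-2} with p_{-2}=0, p_{-1}=1, q_{-2}=1, q_{-1}=0), until the denominator exceeds 75:
  i=0: a_0=5, p_0 = 5*1 + 0 = 5, q_0 = 5*0 + 1 = 1.
  i=1: a_1=1, p_1 = 1*5 + 1 = 6, q_1 = 1*1 + 0 = 1.
  i=2: a_2=1, p_2 = 1*6 + 5 = 11, q_2 = 1*1 + 1 = 2.
  i=3: a_3=1, p_3 = 1*11 + 6 = 17, q_3 = 1*2 + 1 = 3.
  i=4: a_4=5, p_4 = 5*17 + 11 = 96, q_4 = 5*3 + 2 = 17.
  i=5: a_5=1, p_5 = 1*96 + 17 = 113, q_5 = 1*17 + 3 = 20.
  i=6: a_6=12, p_6 = 12*113 + 96 = 1452, q_6 = 12*20 + 17 = 257.
q_6 = 257 > 75, so the last convergent with denominator <= 75 is p_5/q_5 = 113/20.
The closest fraction with denominator <= 75 is either p_5/q_5 or the intermediate fraction (k*p_5 + p_4)/(k*q_5 + q_4) with the largest k >= 1 whose denominator stays <= 75; these approach x as k grows, and every other convergent or intermediate fraction in range is farther away.
Largest k: floor((75 - q_4)/q_5) = floor((75 - 17)/20) = 2.
That gives (2*113 + 96)/(2*20 + 17) = 322/57.
Compare the errors: |x - 113/20| = |1452*20 - 113*257|/(257*20) = 1/5140, and |x - 322/57| = |1452*57 - 322*257|/(257*57) = 10/14649.
Cross-multiplying, 1*14649 = 14649 < 51400 = 10*5140, so 1/5140 is smaller: the convergent 113/20 is closer to x than 322/57.

113/20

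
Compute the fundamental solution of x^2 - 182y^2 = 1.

(x, y) = (27, 2)

First expand sqrt(182) as a continued fraction. With x_i = (sqrt(182) + m_i)/d_i and (m_0, d_0) = (0, 1): a_0 = floor(sqrt(182)) = 13, since 13^2 = 169 <= 182 < 196 = 14^2.
Iterate m_{i+1} = d_i*a_i - m_i, d_{i+1} = (182 - m_{i+1}^2)/d_i, a_{i+1} = floor((a_0 + m_{i+1})/d_{i+1}):
  m_1 = 1*13 - 0 = 13, d_1 = (182 - 13^2)/1 = 13/1 = 13, a_1 = floor((13 + 13)/13) = 2.
  m_2 = 13*2 - 13 = 13, d_2 = (182 - 13^2)/13 = 13/13 = 1, a_2 = floor((13 + 13)/1) = 26.
  m_3 = 1*26 - 13 = 13, d_3 = (182 - 13^2)/1 = 13/1 = 13: (m_3, d_3) = (m_1, d_1) = (13, 13), so from here the quotients repeat a_1, a_2; the period length is 2.
So sqrt(182) = [13; (2, 26)] with period length k = 2.
k is even, so the fundamental solution of x^2 - 182y^2 = 1 is (p_{k-1}, q_{k-1}) = (p_1, q_1); compute convergents through index 1.
Convergents (p_i = a_i*p_{i-1} + p_{i-2}, q_i = a_i*q_{i-1} + q_{i-2} with p_{-2}=0, p_{-1}=1, q_{-2}=1, q_{-1}=0):
  i=0: a_0=13, p_0 = 13*1 + 0 = 13, q_0 = 13*0 + 1 = 1.
  i=1: a_1=2, p_1 = 2*13 + 1 = 27, q_1 = 2*1 + 0 = 2.
Check: 27^2 - 182*2^2 = 729 - 728 = 1, so (x, y) = (27, 2) solves the equation, and by the theorem it is the least positive solution.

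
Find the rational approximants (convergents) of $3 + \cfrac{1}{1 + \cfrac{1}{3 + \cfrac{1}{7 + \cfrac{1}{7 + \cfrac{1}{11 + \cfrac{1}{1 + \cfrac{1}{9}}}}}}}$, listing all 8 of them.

3/1, 4/1, 15/4, 109/29, 778/207, 8667/2306, 9445/2513, 93672/24923

Using the convergent recurrence p_i = a_i*p_{i-1} + p_{i-2}, q_i = a_i*q_{i-1} + q_{i-2} with p_{-2}=0, p_{-1}=1, q_{-2}=1, q_{-1}=0:
  i=0: a_0=3, p_0 = 3*1 + 0 = 3, q_0 = 3*0 + 1 = 1.
  i=1: a_1=1, p_1 = 1*3 + 1 = 4, q_1 = 1*1 + 0 = 1.
  i=2: a_2=3, p_2 = 3*4 + 3 = 15, q_2 = 3*1 + 1 = 4.
  i=3: a_3=7, p_3 = 7*15 + 4 = 109, q_3 = 7*4 + 1 = 29.
  i=4: a_4=7, p_4 = 7*109 + 15 = 778, q_4 = 7*29 + 4 = 207.
  i=5: a_5=11, p_5 = 11*778 + 109 = 8667, q_5 = 11*207 + 29 = 2306.
  i=6: a_6=1, p_6 = 1*8667 + 778 = 9445, q_6 = 1*2306 + 207 = 2513.
  i=7: a_7=9, p_7 = 9*9445 + 8667 = 93672, q_7 = 9*2513 + 2306 = 24923.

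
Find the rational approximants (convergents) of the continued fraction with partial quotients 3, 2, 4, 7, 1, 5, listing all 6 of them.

3/1, 7/2, 31/9, 224/65, 255/74, 1499/435

Using the convergent recurrence p_i = a_i*p_{i-1} + p_{i-2}, q_i = a_i*q_{i-1} + q_{i-2} with p_{-2}=0, p_{-1}=1, q_{-2}=1, q_{-1}=0:
  i=0: a_0=3, p_0 = 3*1 + 0 = 3, q_0 = 3*0 + 1 = 1.
  i=1: a_1=2, p_1 = 2*3 + 1 = 7, q_1 = 2*1 + 0 = 2.
  i=2: a_2=4, p_2 = 4*7 + 3 = 31, q_2 = 4*2 + 1 = 9.
  i=3: a_3=7, p_3 = 7*31 + 7 = 224, q_3 = 7*9 + 2 = 65.
  i=4: a_4=1, p_4 = 1*224 + 31 = 255, q_4 = 1*65 + 9 = 74.
  i=5: a_5=5, p_5 = 5*255 + 224 = 1499, q_5 = 5*74 + 65 = 435.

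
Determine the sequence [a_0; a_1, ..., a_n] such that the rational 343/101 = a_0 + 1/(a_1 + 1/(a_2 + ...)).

Run the Euclidean algorithm on 343 and 101; the successive quotients are the partial quotients a_0, a_1, ... (each step inverts the fractional part left over by the previous one):
  343 = 3*101 + 40, so a_0 = 3.
  101 = 2*40 + 21, so a_1 = 2.
  40 = 1*21 + 19, so a_2 = 1.
  21 = 1*19 + 2, so a_3 = 1.
  19 = 9*2 + 1, so a_4 = 9.
  2 = 2*1 + 0, so a_5 = 2.
The remainder reaches 0 after 6 divisions, so the expansion has 6 partial quotients, read off in order.

[3; 2, 1, 1, 9, 2]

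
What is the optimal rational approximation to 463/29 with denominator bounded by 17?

Expand x = 463/29 as a continued fraction with the Euclidean algorithm:
  463 = 15*29 + 28, so a_0 = 15.
  29 = 1*28 + 1, so a_1 = 1.
  28 = 28*1 + 0, so a_2 = 28.
so x = [15; 1, 28].
Convergents (p_i = a_i*p_{i-1} + p_{i-2}, q_i = a_i*q_{i-1} + q_{i-2} with p_{-2}=0, p_{-1}=1, q_{-2}=1, q_{-1}=0), until the denominator exceeds 17:
  i=0: a_0=15, p_0 = 15*1 + 0 = 15, q_0 = 15*0 + 1 = 1.
  i=1: a_1=1, p_1 = 1*15 + 1 = 16, q_1 = 1*1 + 0 = 1.
  i=2: a_2=28, p_2 = 28*16 + 15 = 463, q_2 = 28*1 + 1 = 29.
q_2 = 29 > 17, so the last convergent with denominator <= 17 is p_1/q_1 = 16/1.
The closest fraction with denominator <= 17 is either p_1/q_1 or the intermediate fraction (k*p_1 + p_0)/(k*q_1 + q_0) with the largest k >= 1 whose denominator stays <= 17; these approach x as k grows, and every other convergent or intermediate fraction in range is farther away.
Largest k: floor((17 - q_0)/q_1) = floor((17 - 1)/1) = 16.
That gives (16*16 + 15)/(16*1 + 1) = 271/17.
Compare the errors: |x - 16/1| = |463*1 - 16*29|/(29*1) = 1/29, and |x - 271/17| = |463*17 - 271*29|/(29*17) = 12/493.
Cross-multiplying, 12*29 = 348 < 493 = 1*493, so 12/493 is smaller: the intermediate fraction 271/17 is closer to x than 16/1.

271/17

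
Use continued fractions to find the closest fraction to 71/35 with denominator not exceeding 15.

Expand x = 71/35 as a continued fraction with the Euclidean algorithm:
  71 = 2*35 + 1, so a_0 = 2.
  35 = 35*1 + 0, so a_1 = 35.
so x = [2; 35].
Convergents (p_i = a_i*p_{i-1} + p_{i-2}, q_i = a_i*q_{i-1} + q_{i-2} with p_{-2}=0, p_{-1}=1, q_{-2}=1, q_{-1}=0), until the denominator exceeds 15:
  i=0: a_0=2, p_0 = 2*1 + 0 = 2, q_0 = 2*0 + 1 = 1.
  i=1: a_1=35, p_1 = 35*2 + 1 = 71, q_1 = 35*1 + 0 = 35.
q_1 = 35 > 15, so the last convergent with denominator <= 15 is p_0/q_0 = 2/1.
The closest fraction with denominator <= 15 is either p_0/q_0 or the intermediate fraction (k*p_0 + p_{-1})/(k*q_0 + q_{-1}) with the largest k >= 1 whose denominator stays <= 15; these approach x as k grows, and every other convergent or intermediate fraction in range is farther away.
Largest k: floor((15 - q_{-1})/q_0) = floor((15 - 0)/1) = 15 (using the seeds p_{-1} = 1, q_{-1} = 0).
That gives (15*2 + 1)/(15*1 + 0) = 31/15.
Compare the errors: |x - 2/1| = |71*1 - 2*35|/(35*1) = 1/35, and |x - 31/15| = |71*15 - 31*35|/(35*15) = 20/525.
Cross-multiplying, 1*525 = 525 < 700 = 20*35, so 1/35 is smaller: the convergent 2/1 is closer to x than 31/15.

2/1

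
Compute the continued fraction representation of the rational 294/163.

Run the Euclidean algorithm on 294 and 163; the successive quotients are the partial quotients a_0, a_1, ... (each step inverts the fractional part left over by the previous one):
  294 = 1*163 + 131, so a_0 = 1.
  163 = 1*131 + 32, so a_1 = 1.
  131 = 4*32 + 3, so a_2 = 4.
  32 = 10*3 + 2, so a_3 = 10.
  3 = 1*2 + 1, so a_4 = 1.
  2 = 2*1 + 0, so a_5 = 2.
The remainder reaches 0 after 6 divisions, so the expansion has 6 partial quotients, read off in order.

[1; 1, 4, 10, 1, 2]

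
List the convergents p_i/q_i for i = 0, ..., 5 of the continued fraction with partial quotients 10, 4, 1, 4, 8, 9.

10/1, 41/4, 51/5, 245/24, 2011/197, 18344/1797

Using the convergent recurrence p_i = a_i*p_{i-1} + p_{i-2}, q_i = a_i*q_{i-1} + q_{i-2} with p_{-2}=0, p_{-1}=1, q_{-2}=1, q_{-1}=0:
  i=0: a_0=10, p_0 = 10*1 + 0 = 10, q_0 = 10*0 + 1 = 1.
  i=1: a_1=4, p_1 = 4*10 + 1 = 41, q_1 = 4*1 + 0 = 4.
  i=2: a_2=1, p_2 = 1*41 + 10 = 51, q_2 = 1*4 + 1 = 5.
  i=3: a_3=4, p_3 = 4*51 + 41 = 245, q_3 = 4*5 + 4 = 24.
  i=4: a_4=8, p_4 = 8*245 + 51 = 2011, q_4 = 8*24 + 5 = 197.
  i=5: a_5=9, p_5 = 9*2011 + 245 = 18344, q_5 = 9*197 + 24 = 1797.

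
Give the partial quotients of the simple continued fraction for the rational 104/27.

[3; 1, 5, 1, 3]

Run the Euclidean algorithm on 104 and 27; the successive quotients are the partial quotients a_0, a_1, ... (each step inverts the fractional part left over by the previous one):
  104 = 3*27 + 23, so a_0 = 3.
  27 = 1*23 + 4, so a_1 = 1.
  23 = 5*4 + 3, so a_2 = 5.
  4 = 1*3 + 1, so a_3 = 1.
  3 = 3*1 + 0, so a_4 = 3.
The remainder reaches 0 after 5 divisions, so the expansion has 5 partial quotients, read off in order.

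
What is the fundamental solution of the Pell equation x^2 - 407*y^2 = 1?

First expand sqrt(407) as a continued fraction. With x_i = (sqrt(407) + m_i)/d_i and (m_0, d_0) = (0, 1): a_0 = floor(sqrt(407)) = 20, since 20^2 = 400 <= 407 < 441 = 21^2.
Iterate m_{i+1} = d_i*a_i - m_i, d_{i+1} = (407 - m_{i+1}^2)/d_i, a_{i+1} = floor((a_0 + m_{i+1})/d_{i+1}):
  m_1 = 1*20 - 0 = 20, d_1 = (407 - 20^2)/1 = 7/1 = 7, a_1 = floor((20 + 20)/7) = 5.
  m_2 = 7*5 - 20 = 15, d_2 = (407 - 15^2)/7 = 182/7 = 26, a_2 = floor((20 + 15)/26) = 1.
  m_3 = 26*1 - 15 = 11, d_3 = (407 - 11^2)/26 = 286/26 = 11, a_3 = floor((20 + 11)/11) = 2.
  m_4 = 11*2 - 11 = 11, d_4 = (407 - 11^2)/11 = 286/11 = 26, a_4 = floor((20 + 11)/26) = 1.
  m_5 = 26*1 - 11 = 15, d_5 = (407 - 15^2)/26 = 182/26 = 7, a_5 = floor((20 + 15)/7) = 5.
  m_6 = 7*5 - 15 = 20, d_6 = (407 - 20^2)/7 = 7/7 = 1, a_6 = floor((20 + 20)/1) = 40.
  m_7 = 1*40 - 20 = 20, d_7 = (407 - 20^2)/1 = 7/1 = 7: (m_7, d_7) = (m_1, d_1) = (20, 7), so from here the quotients repeat a_1, ..., a_6; the period length is 6.
So sqrt(407) = [20; (5, 1, 2, 1, 5, 40)] with period length k = 6.
k is even, so the fundamental solution of x^2 - 407y^2 = 1 is (p_{k-1}, q_{k-1}) = (p_5, q_5); compute convergents through index 5.
Convergents (p_i = a_i*p_{i-1} + p_{i-2}, q_i = a_i*q_{i-1} + q_{i-2} with p_{-2}=0, p_{-1}=1, q_{-2}=1, q_{-1}=0):
  i=0: a_0=20, p_0 = 20*1 + 0 = 20, q_0 = 20*0 + 1 = 1.
  i=1: a_1=5, p_1 = 5*20 + 1 = 101, q_1 = 5*1 + 0 = 5.
  i=2: a_2=1, p_2 = 1*101 + 20 = 121, q_2 = 1*5 + 1 = 6.
  i=3: a_3=2, p_3 = 2*121 + 101 = 343, q_3 = 2*6 + 5 = 17.
  i=4: a_4=1, p_4 = 1*343 + 121 = 464, q_4 = 1*17 + 6 = 23.
  i=5: a_5=5, p_5 = 5*464 + 343 = 2663, q_5 = 5*23 + 17 = 132.
Check: 2663^2 - 407*132^2 = 7091569 - 7091568 = 1, so (x, y) = (2663, 132) solves the equation, and by the theorem it is the least positive solution.

(x, y) = (2663, 132)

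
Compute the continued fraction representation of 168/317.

[0; 1, 1, 7, 1, 5, 3]

Run the Euclidean algorithm on 168 and 317; the successive quotients are the partial quotients a_0, a_1, ... (each step inverts the fractional part left over by the previous one):
  168 = 0*317 + 168, so a_0 = 0.
  317 = 1*168 + 149, so a_1 = 1.
  168 = 1*149 + 19, so a_2 = 1.
  149 = 7*19 + 16, so a_3 = 7.
  19 = 1*16 + 3, so a_4 = 1.
  16 = 5*3 + 1, so a_5 = 5.
  3 = 3*1 + 0, so a_6 = 3.
The remainder reaches 0 after 7 divisions, so the expansion has 7 partial quotients, read off in order.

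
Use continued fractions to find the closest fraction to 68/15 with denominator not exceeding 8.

Expand x = 68/15 as a continued fraction with the Euclidean algorithm:
  68 = 4*15 + 8, so a_0 = 4.
  15 = 1*8 + 7, so a_1 = 1.
  8 = 1*7 + 1, so a_2 = 1.
  7 = 7*1 + 0, so a_3 = 7.
so x = [4; 1, 1, 7].
Convergents (p_i = a_i*p_{i-1} + p_{i-2}, q_i = a_i*q_{i-1} + q_{i-2} with p_{-2}=0, p_{-1}=1, q_{-2}=1, q_{-1}=0), until the denominator exceeds 8:
  i=0: a_0=4, p_0 = 4*1 + 0 = 4, q_0 = 4*0 + 1 = 1.
  i=1: a_1=1, p_1 = 1*4 + 1 = 5, q_1 = 1*1 + 0 = 1.
  i=2: a_2=1, p_2 = 1*5 + 4 = 9, q_2 = 1*1 + 1 = 2.
  i=3: a_3=7, p_3 = 7*9 + 5 = 68, q_3 = 7*2 + 1 = 15.
q_3 = 15 > 8, so the last convergent with denominator <= 8 is p_2/q_2 = 9/2.
The closest fraction with denominator <= 8 is either p_2/q_2 or the intermediate fraction (k*p_2 + p_1)/(k*q_2 + q_1) with the largest k >= 1 whose denominator stays <= 8; these approach x as k grows, and every other convergent or intermediate fraction in range is farther away.
Largest k: floor((8 - q_1)/q_2) = floor((8 - 1)/2) = 3.
That gives (3*9 + 5)/(3*2 + 1) = 32/7.
Compare the errors: |x - 9/2| = |68*2 - 9*15|/(15*2) = 1/30, and |x - 32/7| = |68*7 - 32*15|/(15*7) = 4/105.
Cross-multiplying, 1*105 = 105 < 120 = 4*30, so 1/30 is smaller: the convergent 9/2 is closer to x than 32/7.

9/2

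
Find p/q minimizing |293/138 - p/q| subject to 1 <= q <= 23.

Expand x = 293/138 as a continued fraction with the Euclidean algorithm:
  293 = 2*138 + 17, so a_0 = 2.
  138 = 8*17 + 2, so a_1 = 8.
  17 = 8*2 + 1, so a_2 = 8.
  2 = 2*1 + 0, so a_3 = 2.
so x = [2; 8, 8, 2].
Convergents (p_i = a_i*p_{i-1} + p_{i-2}, q_i = a_i*q_{i-1} + q_{i-2} with p_{-2}=0, p_{-1}=1, q_{-2}=1, q_{-1}=0), until the denominator exceeds 23:
  i=0: a_0=2, p_0 = 2*1 + 0 = 2, q_0 = 2*0 + 1 = 1.
  i=1: a_1=8, p_1 = 8*2 + 1 = 17, q_1 = 8*1 + 0 = 8.
  i=2: a_2=8, p_2 = 8*17 + 2 = 138, q_2 = 8*8 + 1 = 65.
q_2 = 65 > 23, so the last convergent with denominator <= 23 is p_1/q_1 = 17/8.
The closest fraction with denominator <= 23 is either p_1/q_1 or the intermediate fraction (k*p_1 + p_0)/(k*q_1 + q_0) with the largest k >= 1 whose denominator stays <= 23; these approach x as k grows, and every other convergent or intermediate fraction in range is farther away.
Largest k: floor((23 - q_0)/q_1) = floor((23 - 1)/8) = 2.
That gives (2*17 + 2)/(2*8 + 1) = 36/17.
Compare the errors: |x - 17/8| = |293*8 - 17*138|/(138*8) = 2/1104, and |x - 36/17| = |293*17 - 36*138|/(138*17) = 13/2346.
Cross-multiplying, 2*2346 = 4692 < 14352 = 13*1104, so 2/1104 is smaller: the convergent 17/8 is closer to x than 36/17.

17/8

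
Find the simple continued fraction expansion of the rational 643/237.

Run the Euclidean algorithm on 643 and 237; the successive quotients are the partial quotients a_0, a_1, ... (each step inverts the fractional part left over by the previous one):
  643 = 2*237 + 169, so a_0 = 2.
  237 = 1*169 + 68, so a_1 = 1.
  169 = 2*68 + 33, so a_2 = 2.
  68 = 2*33 + 2, so a_3 = 2.
  33 = 16*2 + 1, so a_4 = 16.
  2 = 2*1 + 0, so a_5 = 2.
The remainder reaches 0 after 6 divisions, so the expansion has 6 partial quotients, read off in order.

[2; 1, 2, 2, 16, 2]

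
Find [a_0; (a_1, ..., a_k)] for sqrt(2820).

[53; (9, 1, 1, 1, 4, 1, 1, 1, 9, 106)]

Write x_i = (sqrt(2820) + m_i)/d_i with (m_0, d_0) = (0, 1). a_0 = floor(sqrt(2820)) = 53, since 53^2 = 2809 <= 2820 < 2916 = 54^2.
Iterate m_{i+1} = d_i*a_i - m_i, d_{i+1} = (2820 - m_{i+1}^2)/d_i, a_{i+1} = floor((a_0 + m_{i+1})/d_{i+1}):
  m_1 = 1*53 - 0 = 53, d_1 = (2820 - 53^2)/1 = 11/1 = 11, a_1 = floor((53 + 53)/11) = 9.
  m_2 = 11*9 - 53 = 46, d_2 = (2820 - 46^2)/11 = 704/11 = 64, a_2 = floor((53 + 46)/64) = 1.
  m_3 = 64*1 - 46 = 18, d_3 = (2820 - 18^2)/64 = 2496/64 = 39, a_3 = floor((53 + 18)/39) = 1.
  m_4 = 39*1 - 18 = 21, d_4 = (2820 - 21^2)/39 = 2379/39 = 61, a_4 = floor((53 + 21)/61) = 1.
  m_5 = 61*1 - 21 = 40, d_5 = (2820 - 40^2)/61 = 1220/61 = 20, a_5 = floor((53 + 40)/20) = 4.
  m_6 = 20*4 - 40 = 40, d_6 = (2820 - 40^2)/20 = 1220/20 = 61, a_6 = floor((53 + 40)/61) = 1.
  m_7 = 61*1 - 40 = 21, d_7 = (2820 - 21^2)/61 = 2379/61 = 39, a_7 = floor((53 + 21)/39) = 1.
  m_8 = 39*1 - 21 = 18, d_8 = (2820 - 18^2)/39 = 2496/39 = 64, a_8 = floor((53 + 18)/64) = 1.
  m_9 = 64*1 - 18 = 46, d_9 = (2820 - 46^2)/64 = 704/64 = 11, a_9 = floor((53 + 46)/11) = 9.
  m_10 = 11*9 - 46 = 53, d_10 = (2820 - 53^2)/11 = 11/11 = 1, a_10 = floor((53 + 53)/1) = 106.
  m_11 = 1*106 - 53 = 53, d_11 = (2820 - 53^2)/1 = 11/1 = 11: (m_11, d_11) = (m_1, d_1) = (53, 11), so from here the quotients repeat a_1, ..., a_10; the period length is 10.
Hence the expansion of sqrt(2820) is a_0 = 53 followed by the repeating block 9, 1, 1, 1, 4, 1, 1, 1, 9, 106 (period 10).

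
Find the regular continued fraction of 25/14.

[1; 1, 3, 1, 2]

Run the Euclidean algorithm on 25 and 14; the successive quotients are the partial quotients a_0, a_1, ... (each step inverts the fractional part left over by the previous one):
  25 = 1*14 + 11, so a_0 = 1.
  14 = 1*11 + 3, so a_1 = 1.
  11 = 3*3 + 2, so a_2 = 3.
  3 = 1*2 + 1, so a_3 = 1.
  2 = 2*1 + 0, so a_4 = 2.
The remainder reaches 0 after 5 divisions, so the expansion has 5 partial quotients, read off in order.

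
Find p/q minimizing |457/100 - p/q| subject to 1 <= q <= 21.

Expand x = 457/100 as a continued fraction with the Euclidean algorithm:
  457 = 4*100 + 57, so a_0 = 4.
  100 = 1*57 + 43, so a_1 = 1.
  57 = 1*43 + 14, so a_2 = 1.
  43 = 3*14 + 1, so a_3 = 3.
  14 = 14*1 + 0, so a_4 = 14.
so x = [4; 1, 1, 3, 14].
Convergents (p_i = a_i*p_{i-1} + p_{i-2}, q_i = a_i*q_{i-1} + q_{i-2} with p_{-2}=0, p_{-1}=1, q_{-2}=1, q_{-1}=0), until the denominator exceeds 21:
  i=0: a_0=4, p_0 = 4*1 + 0 = 4, q_0 = 4*0 + 1 = 1.
  i=1: a_1=1, p_1 = 1*4 + 1 = 5, q_1 = 1*1 + 0 = 1.
  i=2: a_2=1, p_2 = 1*5 + 4 = 9, q_2 = 1*1 + 1 = 2.
  i=3: a_3=3, p_3 = 3*9 + 5 = 32, q_3 = 3*2 + 1 = 7.
  i=4: a_4=14, p_4 = 14*32 + 9 = 457, q_4 = 14*7 + 2 = 100.
q_4 = 100 > 21, so the last convergent with denominator <= 21 is p_3/q_3 = 32/7.
The closest fraction with denominator <= 21 is either p_3/q_3 or the intermediate fraction (k*p_3 + p_2)/(k*q_3 + q_2) with the largest k >= 1 whose denominator stays <= 21; these approach x as k grows, and every other convergent or intermediate fraction in range is farther away.
Largest k: floor((21 - q_2)/q_3) = floor((21 - 2)/7) = 2.
That gives (2*32 + 9)/(2*7 + 2) = 73/16.
Compare the errors: |x - 32/7| = |457*7 - 32*100|/(100*7) = 1/700, and |x - 73/16| = |457*16 - 73*100|/(100*16) = 12/1600.
Cross-multiplying, 1*1600 = 1600 < 8400 = 12*700, so 1/700 is smaller: the convergent 32/7 is closer to x than 73/16.

32/7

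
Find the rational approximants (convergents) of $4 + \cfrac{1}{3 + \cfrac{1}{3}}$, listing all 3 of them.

Using the convergent recurrence p_i = a_i*p_{i-1} + p_{i-2}, q_i = a_i*q_{i-1} + q_{i-2} with p_{-2}=0, p_{-1}=1, q_{-2}=1, q_{-1}=0:
  i=0: a_0=4, p_0 = 4*1 + 0 = 4, q_0 = 4*0 + 1 = 1.
  i=1: a_1=3, p_1 = 3*4 + 1 = 13, q_1 = 3*1 + 0 = 3.
  i=2: a_2=3, p_2 = 3*13 + 4 = 43, q_2 = 3*3 + 1 = 10.

4/1, 13/3, 43/10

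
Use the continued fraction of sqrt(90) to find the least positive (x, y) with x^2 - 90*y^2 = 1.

First expand sqrt(90) as a continued fraction. With x_i = (sqrt(90) + m_i)/d_i and (m_0, d_0) = (0, 1): a_0 = floor(sqrt(90)) = 9, since 9^2 = 81 <= 90 < 100 = 10^2.
Iterate m_{i+1} = d_i*a_i - m_i, d_{i+1} = (90 - m_{i+1}^2)/d_i, a_{i+1} = floor((a_0 + m_{i+1})/d_{i+1}):
  m_1 = 1*9 - 0 = 9, d_1 = (90 - 9^2)/1 = 9/1 = 9, a_1 = floor((9 + 9)/9) = 2.
  m_2 = 9*2 - 9 = 9, d_2 = (90 - 9^2)/9 = 9/9 = 1, a_2 = floor((9 + 9)/1) = 18.
  m_3 = 1*18 - 9 = 9, d_3 = (90 - 9^2)/1 = 9/1 = 9: (m_3, d_3) = (m_1, d_1) = (9, 9), so from here the quotients repeat a_1, a_2; the period length is 2.
So sqrt(90) = [9; (2, 18)] with period length k = 2.
k is even, so the fundamental solution of x^2 - 90y^2 = 1 is (p_{k-1}, q_{k-1}) = (p_1, q_1); compute convergents through index 1.
Convergents (p_i = a_i*p_{i-1} + p_{i-2}, q_i = a_i*q_{i-1} + q_{i-2} with p_{-2}=0, p_{-1}=1, q_{-2}=1, q_{-1}=0):
  i=0: a_0=9, p_0 = 9*1 + 0 = 9, q_0 = 9*0 + 1 = 1.
  i=1: a_1=2, p_1 = 2*9 + 1 = 19, q_1 = 2*1 + 0 = 2.
Check: 19^2 - 90*2^2 = 361 - 360 = 1, so (x, y) = (19, 2) solves the equation, and by the theorem it is the least positive solution.

(x, y) = (19, 2)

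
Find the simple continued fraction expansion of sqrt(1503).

Write x_i = (sqrt(1503) + m_i)/d_i with (m_0, d_0) = (0, 1). a_0 = floor(sqrt(1503)) = 38, since 38^2 = 1444 <= 1503 < 1521 = 39^2.
Iterate m_{i+1} = d_i*a_i - m_i, d_{i+1} = (1503 - m_{i+1}^2)/d_i, a_{i+1} = floor((a_0 + m_{i+1})/d_{i+1}):
  m_1 = 1*38 - 0 = 38, d_1 = (1503 - 38^2)/1 = 59/1 = 59, a_1 = floor((38 + 38)/59) = 1.
  m_2 = 59*1 - 38 = 21, d_2 = (1503 - 21^2)/59 = 1062/59 = 18, a_2 = floor((38 + 21)/18) = 3.
  m_3 = 18*3 - 21 = 33, d_3 = (1503 - 33^2)/18 = 414/18 = 23, a_3 = floor((38 + 33)/23) = 3.
  m_4 = 23*3 - 33 = 36, d_4 = (1503 - 36^2)/23 = 207/23 = 9, a_4 = floor((38 + 36)/9) = 8.
  m_5 = 9*8 - 36 = 36, d_5 = (1503 - 36^2)/9 = 207/9 = 23, a_5 = floor((38 + 36)/23) = 3.
  m_6 = 23*3 - 36 = 33, d_6 = (1503 - 33^2)/23 = 414/23 = 18, a_6 = floor((38 + 33)/18) = 3.
  m_7 = 18*3 - 33 = 21, d_7 = (1503 - 21^2)/18 = 1062/18 = 59, a_7 = floor((38 + 21)/59) = 1.
  m_8 = 59*1 - 21 = 38, d_8 = (1503 - 38^2)/59 = 59/59 = 1, a_8 = floor((38 + 38)/1) = 76.
  m_9 = 1*76 - 38 = 38, d_9 = (1503 - 38^2)/1 = 59/1 = 59: (m_9, d_9) = (m_1, d_1) = (38, 59), so from here the quotients repeat a_1, ..., a_8; the period length is 8.
Hence the expansion of sqrt(1503) is a_0 = 38 followed by the repeating block 1, 3, 3, 8, 3, 3, 1, 76 (period 8).

[38; (1, 3, 3, 8, 3, 3, 1, 76)]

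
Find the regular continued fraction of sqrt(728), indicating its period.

[26; (1, 52)]

Write x_i = (sqrt(728) + m_i)/d_i with (m_0, d_0) = (0, 1). a_0 = floor(sqrt(728)) = 26, since 26^2 = 676 <= 728 < 729 = 27^2.
Iterate m_{i+1} = d_i*a_i - m_i, d_{i+1} = (728 - m_{i+1}^2)/d_i, a_{i+1} = floor((a_0 + m_{i+1})/d_{i+1}):
  m_1 = 1*26 - 0 = 26, d_1 = (728 - 26^2)/1 = 52/1 = 52, a_1 = floor((26 + 26)/52) = 1.
  m_2 = 52*1 - 26 = 26, d_2 = (728 - 26^2)/52 = 52/52 = 1, a_2 = floor((26 + 26)/1) = 52.
  m_3 = 1*52 - 26 = 26, d_3 = (728 - 26^2)/1 = 52/1 = 52: (m_3, d_3) = (m_1, d_1) = (26, 52), so from here the quotients repeat a_1, a_2; the period length is 2.
Hence the expansion of sqrt(728) is a_0 = 26 followed by the repeating block 1, 52 (period 2).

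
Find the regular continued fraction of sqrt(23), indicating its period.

[4; (1, 3, 1, 8)]

Write x_i = (sqrt(23) + m_i)/d_i with (m_0, d_0) = (0, 1). a_0 = floor(sqrt(23)) = 4, since 4^2 = 16 <= 23 < 25 = 5^2.
Iterate m_{i+1} = d_i*a_i - m_i, d_{i+1} = (23 - m_{i+1}^2)/d_i, a_{i+1} = floor((a_0 + m_{i+1})/d_{i+1}):
  m_1 = 1*4 - 0 = 4, d_1 = (23 - 4^2)/1 = 7/1 = 7, a_1 = floor((4 + 4)/7) = 1.
  m_2 = 7*1 - 4 = 3, d_2 = (23 - 3^2)/7 = 14/7 = 2, a_2 = floor((4 + 3)/2) = 3.
  m_3 = 2*3 - 3 = 3, d_3 = (23 - 3^2)/2 = 14/2 = 7, a_3 = floor((4 + 3)/7) = 1.
  m_4 = 7*1 - 3 = 4, d_4 = (23 - 4^2)/7 = 7/7 = 1, a_4 = floor((4 + 4)/1) = 8.
  m_5 = 1*8 - 4 = 4, d_5 = (23 - 4^2)/1 = 7/1 = 7: (m_5, d_5) = (m_1, d_1) = (4, 7), so from here the quotients repeat a_1, ..., a_4; the period length is 4.
Hence the expansion of sqrt(23) is a_0 = 4 followed by the repeating block 1, 3, 1, 8 (period 4).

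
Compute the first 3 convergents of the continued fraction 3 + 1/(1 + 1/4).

Using the convergent recurrence p_i = a_i*p_{i-1} + p_{i-2}, q_i = a_i*q_{i-1} + q_{i-2} with p_{-2}=0, p_{-1}=1, q_{-2}=1, q_{-1}=0:
  i=0: a_0=3, p_0 = 3*1 + 0 = 3, q_0 = 3*0 + 1 = 1.
  i=1: a_1=1, p_1 = 1*3 + 1 = 4, q_1 = 1*1 + 0 = 1.
  i=2: a_2=4, p_2 = 4*4 + 3 = 19, q_2 = 4*1 + 1 = 5.

3/1, 4/1, 19/5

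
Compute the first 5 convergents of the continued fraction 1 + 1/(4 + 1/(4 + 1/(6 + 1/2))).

Using the convergent recurrence p_i = a_i*p_{i-1} + p_{i-2}, q_i = a_i*q_{i-1} + q_{i-2} with p_{-2}=0, p_{-1}=1, q_{-2}=1, q_{-1}=0:
  i=0: a_0=1, p_0 = 1*1 + 0 = 1, q_0 = 1*0 + 1 = 1.
  i=1: a_1=4, p_1 = 4*1 + 1 = 5, q_1 = 4*1 + 0 = 4.
  i=2: a_2=4, p_2 = 4*5 + 1 = 21, q_2 = 4*4 + 1 = 17.
  i=3: a_3=6, p_3 = 6*21 + 5 = 131, q_3 = 6*17 + 4 = 106.
  i=4: a_4=2, p_4 = 2*131 + 21 = 283, q_4 = 2*106 + 17 = 229.

1/1, 5/4, 21/17, 131/106, 283/229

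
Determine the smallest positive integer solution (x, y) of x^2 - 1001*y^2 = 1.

(x, y) = (1060905, 33532)

First expand sqrt(1001) as a continued fraction. With x_i = (sqrt(1001) + m_i)/d_i and (m_0, d_0) = (0, 1): a_0 = floor(sqrt(1001)) = 31, since 31^2 = 961 <= 1001 < 1024 = 32^2.
Iterate m_{i+1} = d_i*a_i - m_i, d_{i+1} = (1001 - m_{i+1}^2)/d_i, a_{i+1} = floor((a_0 + m_{i+1})/d_{i+1}):
  m_1 = 1*31 - 0 = 31, d_1 = (1001 - 31^2)/1 = 40/1 = 40, a_1 = floor((31 + 31)/40) = 1.
  m_2 = 40*1 - 31 = 9, d_2 = (1001 - 9^2)/40 = 920/40 = 23, a_2 = floor((31 + 9)/23) = 1.
  m_3 = 23*1 - 9 = 14, d_3 = (1001 - 14^2)/23 = 805/23 = 35, a_3 = floor((31 + 14)/35) = 1.
  m_4 = 35*1 - 14 = 21, d_4 = (1001 - 21^2)/35 = 560/35 = 16, a_4 = floor((31 + 21)/16) = 3.
  m_5 = 16*3 - 21 = 27, d_5 = (1001 - 27^2)/16 = 272/16 = 17, a_5 = floor((31 + 27)/17) = 3.
  m_6 = 17*3 - 27 = 24, d_6 = (1001 - 24^2)/17 = 425/17 = 25, a_6 = floor((31 + 24)/25) = 2.
  m_7 = 25*2 - 24 = 26, d_7 = (1001 - 26^2)/25 = 325/25 = 13, a_7 = floor((31 + 26)/13) = 4.
  m_8 = 13*4 - 26 = 26, d_8 = (1001 - 26^2)/13 = 325/13 = 25, a_8 = floor((31 + 26)/25) = 2.
  m_9 = 25*2 - 26 = 24, d_9 = (1001 - 24^2)/25 = 425/25 = 17, a_9 = floor((31 + 24)/17) = 3.
  m_10 = 17*3 - 24 = 27, d_10 = (1001 - 27^2)/17 = 272/17 = 16, a_10 = floor((31 + 27)/16) = 3.
  m_11 = 16*3 - 27 = 21, d_11 = (1001 - 21^2)/16 = 560/16 = 35, a_11 = floor((31 + 21)/35) = 1.
  m_12 = 35*1 - 21 = 14, d_12 = (1001 - 14^2)/35 = 805/35 = 23, a_12 = floor((31 + 14)/23) = 1.
  m_13 = 23*1 - 14 = 9, d_13 = (1001 - 9^2)/23 = 920/23 = 40, a_13 = floor((31 + 9)/40) = 1.
  m_14 = 40*1 - 9 = 31, d_14 = (1001 - 31^2)/40 = 40/40 = 1, a_14 = floor((31 + 31)/1) = 62.
  m_15 = 1*62 - 31 = 31, d_15 = (1001 - 31^2)/1 = 40/1 = 40: (m_15, d_15) = (m_1, d_1) = (31, 40), so from here the quotients repeat a_1, ..., a_14; the period length is 14.
So sqrt(1001) = [31; (1, 1, 1, 3, 3, 2, 4, 2, 3, 3, 1, 1, 1, 62)] with period length k = 14.
k is even, so the fundamental solution of x^2 - 1001y^2 = 1 is (p_{k-1}, q_{k-1}) = (p_13, q_13); compute convergents through index 13.
Convergents (p_i = a_i*p_{i-1} + p_{i-2}, q_i = a_i*q_{i-1} + q_{i-2} with p_{-2}=0, p_{-1}=1, q_{-2}=1, q_{-1}=0):
  i=0: a_0=31, p_0 = 31*1 + 0 = 31, q_0 = 31*0 + 1 = 1.
  i=1: a_1=1, p_1 = 1*31 + 1 = 32, q_1 = 1*1 + 0 = 1.
  i=2: a_2=1, p_2 = 1*32 + 31 = 63, q_2 = 1*1 + 1 = 2.
  i=3: a_3=1, p_3 = 1*63 + 32 = 95, q_3 = 1*2 + 1 = 3.
  i=4: a_4=3, p_4 = 3*95 + 63 = 348, q_4 = 3*3 + 2 = 11.
  i=5: a_5=3, p_5 = 3*348 + 95 = 1139, q_5 = 3*11 + 3 = 36.
  i=6: a_6=2, p_6 = 2*1139 + 348 = 2626, q_6 = 2*36 + 11 = 83.
  i=7: a_7=4, p_7 = 4*2626 + 1139 = 11643, q_7 = 4*83 + 36 = 368.
  i=8: a_8=2, p_8 = 2*11643 + 2626 = 25912, q_8 = 2*368 + 83 = 819.
  i=9: a_9=3, p_9 = 3*25912 + 11643 = 89379, q_9 = 3*819 + 368 = 2825.
  i=10: a_10=3, p_10 = 3*89379 + 25912 = 294049, q_10 = 3*2825 + 819 = 9294.
  i=11: a_11=1, p_11 = 1*294049 + 89379 = 383428, q_11 = 1*9294 + 2825 = 12119.
  i=12: a_12=1, p_12 = 1*383428 + 294049 = 677477, q_12 = 1*12119 + 9294 = 21413.
  i=13: a_13=1, p_13 = 1*677477 + 383428 = 1060905, q_13 = 1*21413 + 12119 = 33532.
Check: 1060905^2 - 1001*33532^2 = 1125519419025 - 1125519419024 = 1, so (x, y) = (1060905, 33532) solves the equation, and by the theorem it is the least positive solution.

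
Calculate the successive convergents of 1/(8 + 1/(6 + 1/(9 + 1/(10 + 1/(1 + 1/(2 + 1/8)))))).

0/1, 1/8, 6/49, 55/449, 556/4539, 611/4988, 1778/14515, 14835/121108

Using the convergent recurrence p_i = a_i*p_{i-1} + p_{i-2}, q_i = a_i*q_{i-1} + q_{i-2} with p_{-2}=0, p_{-1}=1, q_{-2}=1, q_{-1}=0:
  i=0: a_0=0, p_0 = 0*1 + 0 = 0, q_0 = 0*0 + 1 = 1.
  i=1: a_1=8, p_1 = 8*0 + 1 = 1, q_1 = 8*1 + 0 = 8.
  i=2: a_2=6, p_2 = 6*1 + 0 = 6, q_2 = 6*8 + 1 = 49.
  i=3: a_3=9, p_3 = 9*6 + 1 = 55, q_3 = 9*49 + 8 = 449.
  i=4: a_4=10, p_4 = 10*55 + 6 = 556, q_4 = 10*449 + 49 = 4539.
  i=5: a_5=1, p_5 = 1*556 + 55 = 611, q_5 = 1*4539 + 449 = 4988.
  i=6: a_6=2, p_6 = 2*611 + 556 = 1778, q_6 = 2*4988 + 4539 = 14515.
  i=7: a_7=8, p_7 = 8*1778 + 611 = 14835, q_7 = 8*14515 + 4988 = 121108.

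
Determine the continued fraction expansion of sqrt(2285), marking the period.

[47; (1, 4, 23, 1, 2, 2, 1, 23, 4, 1, 94)]

Write x_i = (sqrt(2285) + m_i)/d_i with (m_0, d_0) = (0, 1). a_0 = floor(sqrt(2285)) = 47, since 47^2 = 2209 <= 2285 < 2304 = 48^2.
Iterate m_{i+1} = d_i*a_i - m_i, d_{i+1} = (2285 - m_{i+1}^2)/d_i, a_{i+1} = floor((a_0 + m_{i+1})/d_{i+1}):
  m_1 = 1*47 - 0 = 47, d_1 = (2285 - 47^2)/1 = 76/1 = 76, a_1 = floor((47 + 47)/76) = 1.
  m_2 = 76*1 - 47 = 29, d_2 = (2285 - 29^2)/76 = 1444/76 = 19, a_2 = floor((47 + 29)/19) = 4.
  m_3 = 19*4 - 29 = 47, d_3 = (2285 - 47^2)/19 = 76/19 = 4, a_3 = floor((47 + 47)/4) = 23.
  m_4 = 4*23 - 47 = 45, d_4 = (2285 - 45^2)/4 = 260/4 = 65, a_4 = floor((47 + 45)/65) = 1.
  m_5 = 65*1 - 45 = 20, d_5 = (2285 - 20^2)/65 = 1885/65 = 29, a_5 = floor((47 + 20)/29) = 2.
  m_6 = 29*2 - 20 = 38, d_6 = (2285 - 38^2)/29 = 841/29 = 29, a_6 = floor((47 + 38)/29) = 2.
  m_7 = 29*2 - 38 = 20, d_7 = (2285 - 20^2)/29 = 1885/29 = 65, a_7 = floor((47 + 20)/65) = 1.
  m_8 = 65*1 - 20 = 45, d_8 = (2285 - 45^2)/65 = 260/65 = 4, a_8 = floor((47 + 45)/4) = 23.
  m_9 = 4*23 - 45 = 47, d_9 = (2285 - 47^2)/4 = 76/4 = 19, a_9 = floor((47 + 47)/19) = 4.
  m_10 = 19*4 - 47 = 29, d_10 = (2285 - 29^2)/19 = 1444/19 = 76, a_10 = floor((47 + 29)/76) = 1.
  m_11 = 76*1 - 29 = 47, d_11 = (2285 - 47^2)/76 = 76/76 = 1, a_11 = floor((47 + 47)/1) = 94.
  m_12 = 1*94 - 47 = 47, d_12 = (2285 - 47^2)/1 = 76/1 = 76: (m_12, d_12) = (m_1, d_1) = (47, 76), so from here the quotients repeat a_1, ..., a_11; the period length is 11.
Hence the expansion of sqrt(2285) is a_0 = 47 followed by the repeating block 1, 4, 23, 1, 2, 2, 1, 23, 4, 1, 94 (period 11).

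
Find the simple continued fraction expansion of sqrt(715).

[26; (1, 2, 1, 5, 5, 5, 1, 2, 1, 52)]

Write x_i = (sqrt(715) + m_i)/d_i with (m_0, d_0) = (0, 1). a_0 = floor(sqrt(715)) = 26, since 26^2 = 676 <= 715 < 729 = 27^2.
Iterate m_{i+1} = d_i*a_i - m_i, d_{i+1} = (715 - m_{i+1}^2)/d_i, a_{i+1} = floor((a_0 + m_{i+1})/d_{i+1}):
  m_1 = 1*26 - 0 = 26, d_1 = (715 - 26^2)/1 = 39/1 = 39, a_1 = floor((26 + 26)/39) = 1.
  m_2 = 39*1 - 26 = 13, d_2 = (715 - 13^2)/39 = 546/39 = 14, a_2 = floor((26 + 13)/14) = 2.
  m_3 = 14*2 - 13 = 15, d_3 = (715 - 15^2)/14 = 490/14 = 35, a_3 = floor((26 + 15)/35) = 1.
  m_4 = 35*1 - 15 = 20, d_4 = (715 - 20^2)/35 = 315/35 = 9, a_4 = floor((26 + 20)/9) = 5.
  m_5 = 9*5 - 20 = 25, d_5 = (715 - 25^2)/9 = 90/9 = 10, a_5 = floor((26 + 25)/10) = 5.
  m_6 = 10*5 - 25 = 25, d_6 = (715 - 25^2)/10 = 90/10 = 9, a_6 = floor((26 + 25)/9) = 5.
  m_7 = 9*5 - 25 = 20, d_7 = (715 - 20^2)/9 = 315/9 = 35, a_7 = floor((26 + 20)/35) = 1.
  m_8 = 35*1 - 20 = 15, d_8 = (715 - 15^2)/35 = 490/35 = 14, a_8 = floor((26 + 15)/14) = 2.
  m_9 = 14*2 - 15 = 13, d_9 = (715 - 13^2)/14 = 546/14 = 39, a_9 = floor((26 + 13)/39) = 1.
  m_10 = 39*1 - 13 = 26, d_10 = (715 - 26^2)/39 = 39/39 = 1, a_10 = floor((26 + 26)/1) = 52.
  m_11 = 1*52 - 26 = 26, d_11 = (715 - 26^2)/1 = 39/1 = 39: (m_11, d_11) = (m_1, d_1) = (26, 39), so from here the quotients repeat a_1, ..., a_10; the period length is 10.
Hence the expansion of sqrt(715) is a_0 = 26 followed by the repeating block 1, 2, 1, 5, 5, 5, 1, 2, 1, 52 (period 10).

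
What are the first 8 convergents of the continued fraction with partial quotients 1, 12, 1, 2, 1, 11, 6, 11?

Using the convergent recurrence p_i = a_i*p_{i-1} + p_{i-2}, q_i = a_i*q_{i-1} + q_{i-2} with p_{-2}=0, p_{-1}=1, q_{-2}=1, q_{-1}=0:
  i=0: a_0=1, p_0 = 1*1 + 0 = 1, q_0 = 1*0 + 1 = 1.
  i=1: a_1=12, p_1 = 12*1 + 1 = 13, q_1 = 12*1 + 0 = 12.
  i=2: a_2=1, p_2 = 1*13 + 1 = 14, q_2 = 1*12 + 1 = 13.
  i=3: a_3=2, p_3 = 2*14 + 13 = 41, q_3 = 2*13 + 12 = 38.
  i=4: a_4=1, p_4 = 1*41 + 14 = 55, q_4 = 1*38 + 13 = 51.
  i=5: a_5=11, p_5 = 11*55 + 41 = 646, q_5 = 11*51 + 38 = 599.
  i=6: a_6=6, p_6 = 6*646 + 55 = 3931, q_6 = 6*599 + 51 = 3645.
  i=7: a_7=11, p_7 = 11*3931 + 646 = 43887, q_7 = 11*3645 + 599 = 40694.

1/1, 13/12, 14/13, 41/38, 55/51, 646/599, 3931/3645, 43887/40694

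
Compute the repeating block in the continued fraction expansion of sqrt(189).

Write x_i = (sqrt(189) + m_i)/d_i with (m_0, d_0) = (0, 1). a_0 = floor(sqrt(189)) = 13, since 13^2 = 169 <= 189 < 196 = 14^2.
Iterate m_{i+1} = d_i*a_i - m_i, d_{i+1} = (189 - m_{i+1}^2)/d_i, a_{i+1} = floor((a_0 + m_{i+1})/d_{i+1}):
  m_1 = 1*13 - 0 = 13, d_1 = (189 - 13^2)/1 = 20/1 = 20, a_1 = floor((13 + 13)/20) = 1.
  m_2 = 20*1 - 13 = 7, d_2 = (189 - 7^2)/20 = 140/20 = 7, a_2 = floor((13 + 7)/7) = 2.
  m_3 = 7*2 - 7 = 7, d_3 = (189 - 7^2)/7 = 140/7 = 20, a_3 = floor((13 + 7)/20) = 1.
  m_4 = 20*1 - 7 = 13, d_4 = (189 - 13^2)/20 = 20/20 = 1, a_4 = floor((13 + 13)/1) = 26.
  m_5 = 1*26 - 13 = 13, d_5 = (189 - 13^2)/1 = 20/1 = 20: (m_5, d_5) = (m_1, d_1) = (13, 20), so from here the quotients repeat a_1, ..., a_4; the period length is 4.
Hence the expansion of sqrt(189) is a_0 = 13 followed by the repeating block 1, 2, 1, 26 (period 4).

[13; (1, 2, 1, 26)]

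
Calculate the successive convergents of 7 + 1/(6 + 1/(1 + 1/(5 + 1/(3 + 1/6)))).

Using the convergent recurrence p_i = a_i*p_{i-1} + p_{i-2}, q_i = a_i*q_{i-1} + q_{i-2} with p_{-2}=0, p_{-1}=1, q_{-2}=1, q_{-1}=0:
  i=0: a_0=7, p_0 = 7*1 + 0 = 7, q_0 = 7*0 + 1 = 1.
  i=1: a_1=6, p_1 = 6*7 + 1 = 43, q_1 = 6*1 + 0 = 6.
  i=2: a_2=1, p_2 = 1*43 + 7 = 50, q_2 = 1*6 + 1 = 7.
  i=3: a_3=5, p_3 = 5*50 + 43 = 293, q_3 = 5*7 + 6 = 41.
  i=4: a_4=3, p_4 = 3*293 + 50 = 929, q_4 = 3*41 + 7 = 130.
  i=5: a_5=6, p_5 = 6*929 + 293 = 5867, q_5 = 6*130 + 41 = 821.

7/1, 43/6, 50/7, 293/41, 929/130, 5867/821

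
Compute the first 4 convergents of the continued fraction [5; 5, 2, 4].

Using the convergent recurrence p_i = a_i*p_{i-1} + p_{i-2}, q_i = a_i*q_{i-1} + q_{i-2} with p_{-2}=0, p_{-1}=1, q_{-2}=1, q_{-1}=0:
  i=0: a_0=5, p_0 = 5*1 + 0 = 5, q_0 = 5*0 + 1 = 1.
  i=1: a_1=5, p_1 = 5*5 + 1 = 26, q_1 = 5*1 + 0 = 5.
  i=2: a_2=2, p_2 = 2*26 + 5 = 57, q_2 = 2*5 + 1 = 11.
  i=3: a_3=4, p_3 = 4*57 + 26 = 254, q_3 = 4*11 + 5 = 49.

5/1, 26/5, 57/11, 254/49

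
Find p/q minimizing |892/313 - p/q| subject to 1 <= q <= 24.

57/20

Expand x = 892/313 as a continued fraction with the Euclidean algorithm:
  892 = 2*313 + 266, so a_0 = 2.
  313 = 1*266 + 47, so a_1 = 1.
  266 = 5*47 + 31, so a_2 = 5.
  47 = 1*31 + 16, so a_3 = 1.
  31 = 1*16 + 15, so a_4 = 1.
  16 = 1*15 + 1, so a_5 = 1.
  15 = 15*1 + 0, so a_6 = 15.
so x = [2; 1, 5, 1, 1, 1, 15].
Convergents (p_i = a_i*p_{i-1} + p_{i-2}, q_i = a_i*q_{i-1} + q_{i-2} with p_{-2}=0, p_{-1}=1, q_{-2}=1, q_{-1}=0), until the denominator exceeds 24:
  i=0: a_0=2, p_0 = 2*1 + 0 = 2, q_0 = 2*0 + 1 = 1.
  i=1: a_1=1, p_1 = 1*2 + 1 = 3, q_1 = 1*1 + 0 = 1.
  i=2: a_2=5, p_2 = 5*3 + 2 = 17, q_2 = 5*1 + 1 = 6.
  i=3: a_3=1, p_3 = 1*17 + 3 = 20, q_3 = 1*6 + 1 = 7.
  i=4: a_4=1, p_4 = 1*20 + 17 = 37, q_4 = 1*7 + 6 = 13.
  i=5: a_5=1, p_5 = 1*37 + 20 = 57, q_5 = 1*13 + 7 = 20.
  i=6: a_6=15, p_6 = 15*57 + 37 = 892, q_6 = 15*20 + 13 = 313.
q_6 = 313 > 24, so the last convergent with denominator <= 24 is p_5/q_5 = 57/20.
The closest fraction with denominator <= 24 is either p_5/q_5 or the intermediate fraction (k*p_5 + p_4)/(k*q_5 + q_4) with the largest k >= 1 whose denominator stays <= 24; these approach x as k grows, and every other convergent or intermediate fraction in range is farther away.
Largest k: floor((24 - q_4)/q_5) = floor((24 - 13)/20) = 0.
Since k = 0, no intermediate fraction beyond p_5/q_5 has denominator <= 24, so the convergent 57/20 is the closest (its error is |892*20 - 57*313|/(313*20) = 1/6260).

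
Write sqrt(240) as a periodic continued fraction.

[15; (2, 30)]

Write x_i = (sqrt(240) + m_i)/d_i with (m_0, d_0) = (0, 1). a_0 = floor(sqrt(240)) = 15, since 15^2 = 225 <= 240 < 256 = 16^2.
Iterate m_{i+1} = d_i*a_i - m_i, d_{i+1} = (240 - m_{i+1}^2)/d_i, a_{i+1} = floor((a_0 + m_{i+1})/d_{i+1}):
  m_1 = 1*15 - 0 = 15, d_1 = (240 - 15^2)/1 = 15/1 = 15, a_1 = floor((15 + 15)/15) = 2.
  m_2 = 15*2 - 15 = 15, d_2 = (240 - 15^2)/15 = 15/15 = 1, a_2 = floor((15 + 15)/1) = 30.
  m_3 = 1*30 - 15 = 15, d_3 = (240 - 15^2)/1 = 15/1 = 15: (m_3, d_3) = (m_1, d_1) = (15, 15), so from here the quotients repeat a_1, a_2; the period length is 2.
Hence the expansion of sqrt(240) is a_0 = 15 followed by the repeating block 2, 30 (period 2).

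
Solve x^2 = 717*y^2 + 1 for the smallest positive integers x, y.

First expand sqrt(717) as a continued fraction. With x_i = (sqrt(717) + m_i)/d_i and (m_0, d_0) = (0, 1): a_0 = floor(sqrt(717)) = 26, since 26^2 = 676 <= 717 < 729 = 27^2.
Iterate m_{i+1} = d_i*a_i - m_i, d_{i+1} = (717 - m_{i+1}^2)/d_i, a_{i+1} = floor((a_0 + m_{i+1})/d_{i+1}):
  m_1 = 1*26 - 0 = 26, d_1 = (717 - 26^2)/1 = 41/1 = 41, a_1 = floor((26 + 26)/41) = 1.
  m_2 = 41*1 - 26 = 15, d_2 = (717 - 15^2)/41 = 492/41 = 12, a_2 = floor((26 + 15)/12) = 3.
  m_3 = 12*3 - 15 = 21, d_3 = (717 - 21^2)/12 = 276/12 = 23, a_3 = floor((26 + 21)/23) = 2.
  m_4 = 23*2 - 21 = 25, d_4 = (717 - 25^2)/23 = 92/23 = 4, a_4 = floor((26 + 25)/4) = 12.
  m_5 = 4*12 - 25 = 23, d_5 = (717 - 23^2)/4 = 188/4 = 47, a_5 = floor((26 + 23)/47) = 1.
  m_6 = 47*1 - 23 = 24, d_6 = (717 - 24^2)/47 = 141/47 = 3, a_6 = floor((26 + 24)/3) = 16.
  m_7 = 3*16 - 24 = 24, d_7 = (717 - 24^2)/3 = 141/3 = 47, a_7 = floor((26 + 24)/47) = 1.
  m_8 = 47*1 - 24 = 23, d_8 = (717 - 23^2)/47 = 188/47 = 4, a_8 = floor((26 + 23)/4) = 12.
  m_9 = 4*12 - 23 = 25, d_9 = (717 - 25^2)/4 = 92/4 = 23, a_9 = floor((26 + 25)/23) = 2.
  m_10 = 23*2 - 25 = 21, d_10 = (717 - 21^2)/23 = 276/23 = 12, a_10 = floor((26 + 21)/12) = 3.
  m_11 = 12*3 - 21 = 15, d_11 = (717 - 15^2)/12 = 492/12 = 41, a_11 = floor((26 + 15)/41) = 1.
  m_12 = 41*1 - 15 = 26, d_12 = (717 - 26^2)/41 = 41/41 = 1, a_12 = floor((26 + 26)/1) = 52.
  m_13 = 1*52 - 26 = 26, d_13 = (717 - 26^2)/1 = 41/1 = 41: (m_13, d_13) = (m_1, d_1) = (26, 41), so from here the quotients repeat a_1, ..., a_12; the period length is 12.
So sqrt(717) = [26; (1, 3, 2, 12, 1, 16, 1, 12, 2, 3, 1, 52)] with period length k = 12.
k is even, so the fundamental solution of x^2 - 717y^2 = 1 is (p_{k-1}, q_{k-1}) = (p_11, q_11); compute convergents through index 11.
Convergents (p_i = a_i*p_{i-1} + p_{i-2}, q_i = a_i*q_{i-1} + q_{i-2} with p_{-2}=0, p_{-1}=1, q_{-2}=1, q_{-1}=0):
  i=0: a_0=26, p_0 = 26*1 + 0 = 26, q_0 = 26*0 + 1 = 1.
  i=1: a_1=1, p_1 = 1*26 + 1 = 27, q_1 = 1*1 + 0 = 1.
  i=2: a_2=3, p_2 = 3*27 + 26 = 107, q_2 = 3*1 + 1 = 4.
  i=3: a_3=2, p_3 = 2*107 + 27 = 241, q_3 = 2*4 + 1 = 9.
  i=4: a_4=12, p_4 = 12*241 + 107 = 2999, q_4 = 12*9 + 4 = 112.
  i=5: a_5=1, p_5 = 1*2999 + 241 = 3240, q_5 = 1*112 + 9 = 121.
  i=6: a_6=16, p_6 = 16*3240 + 2999 = 54839, q_6 = 16*121 + 112 = 2048.
  i=7: a_7=1, p_7 = 1*54839 + 3240 = 58079, q_7 = 1*2048 + 121 = 2169.
  i=8: a_8=12, p_8 = 12*58079 + 54839 = 751787, q_8 = 12*2169 + 2048 = 28076.
  i=9: a_9=2, p_9 = 2*751787 + 58079 = 1561653, q_9 = 2*28076 + 2169 = 58321.
  i=10: a_10=3, p_10 = 3*1561653 + 751787 = 5436746, q_10 = 3*58321 + 28076 = 203039.
  i=11: a_11=1, p_11 = 1*5436746 + 1561653 = 6998399, q_11 = 1*203039 + 58321 = 261360.
Check: 6998399^2 - 717*261360^2 = 48977588563201 - 48977588563200 = 1, so (x, y) = (6998399, 261360) solves the equation, and by the theorem it is the least positive solution.

(x, y) = (6998399, 261360)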